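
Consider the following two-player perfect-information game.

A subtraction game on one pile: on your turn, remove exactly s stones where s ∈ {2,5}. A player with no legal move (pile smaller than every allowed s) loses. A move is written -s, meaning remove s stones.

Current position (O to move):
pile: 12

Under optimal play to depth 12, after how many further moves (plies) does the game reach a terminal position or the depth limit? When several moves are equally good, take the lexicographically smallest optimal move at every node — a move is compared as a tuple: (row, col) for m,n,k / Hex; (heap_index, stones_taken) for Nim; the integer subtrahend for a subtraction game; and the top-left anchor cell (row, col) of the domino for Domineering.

[12] O move#1: -2:-1/10, -5:+1/7*
[7] X move#2: -2:-1/5*, -5:-1/2
[5] O move#3: -2:-1/3, -5:+1/0*
[0] end (terminal -1, X#4); searched 12 to 12

PV length from [12]: 3 plies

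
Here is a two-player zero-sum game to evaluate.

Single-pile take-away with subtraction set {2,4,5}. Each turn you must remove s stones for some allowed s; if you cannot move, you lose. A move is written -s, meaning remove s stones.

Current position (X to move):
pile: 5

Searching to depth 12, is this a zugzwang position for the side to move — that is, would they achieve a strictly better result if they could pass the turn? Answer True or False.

zugzwang(5, X) = False

ply 1, X at 5 | -2=-1→3; -4=+1→1*; -5=+1→0
ply 2: 1 is terminal -1 (O); from 5 depth 12
suppose X passes — search the same position with O to move:
pass> ply 1, O at 5 | -2=-1→3; -4=+1→1*; -5=+1→0
pass> ply 2: 1 is terminal -1 (X); from 5 depth 12
for X: play +1, pass -1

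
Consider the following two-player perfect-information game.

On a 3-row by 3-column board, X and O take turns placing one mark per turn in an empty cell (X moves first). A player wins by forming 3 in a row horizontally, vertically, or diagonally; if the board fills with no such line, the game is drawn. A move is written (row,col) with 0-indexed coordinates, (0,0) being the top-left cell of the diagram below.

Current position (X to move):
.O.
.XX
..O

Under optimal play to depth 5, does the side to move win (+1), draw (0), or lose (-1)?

p1 X@[.O./.XX/..O]: (0,0)[XO./.XX/..O]+0 (0,2)[.OX/.XX/..O]+1* (1,0)[.O./XXX/..O]+1 (2,0)[.O./.XX/X.O]+1 (2,1)[.O./.XX/.XO]+0
p2 O@[.OX/.XX/..O]: (0,0)[OOX/.XX/..O]-1* (1,0)[.OX/OXX/..O]-1 (2,0)[.OX/.XX/O.O]-1 (2,1)[.OX/.XX/.OO]-1
p3 X@[OOX/.XX/..O]: (1,0)[OOX/XXX/..O]+1* (2,0)[OOX/.XX/X.O]+1 (2,1)[OOX/.XX/.XO]+1
p4 O@[OOX/XXX/..O] terminal -1; root [.O./.XX/..O] d5

value(.O./.XX/..O, X) = +1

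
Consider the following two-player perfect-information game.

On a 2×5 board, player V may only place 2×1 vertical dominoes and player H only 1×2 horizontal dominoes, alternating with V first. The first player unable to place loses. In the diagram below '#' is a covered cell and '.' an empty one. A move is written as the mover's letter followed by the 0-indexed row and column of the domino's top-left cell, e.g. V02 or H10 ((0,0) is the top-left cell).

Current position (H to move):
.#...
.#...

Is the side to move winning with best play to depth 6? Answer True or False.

[.#.../.#...] H move#1: H02:-1/.###./.#...*, H03:-1/.#.##/.#..., H12:-1/.#.../.###., H13:-1/.#.../.#.##
[.###./.#...] V move#2: V00:-1/####./##..., V04:+1/.####/.#..#*
[.####/.#..#] H move#3: H12:-1/.####/.####*
[.####/.####] V move#4: V00:+1/#####/#####*
[#####/#####] end (terminal -1, H#5); searched .#.../.#... to 6

H winning at [.#.../.#...]: False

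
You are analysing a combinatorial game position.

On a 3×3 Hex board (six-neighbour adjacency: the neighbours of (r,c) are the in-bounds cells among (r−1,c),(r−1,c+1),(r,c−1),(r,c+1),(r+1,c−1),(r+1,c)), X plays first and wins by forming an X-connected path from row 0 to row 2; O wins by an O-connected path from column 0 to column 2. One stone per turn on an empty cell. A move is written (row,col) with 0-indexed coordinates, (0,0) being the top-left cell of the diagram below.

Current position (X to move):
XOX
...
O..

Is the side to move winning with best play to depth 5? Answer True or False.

p1 X@[XOX/.../O..]: (1,0)[XOX/X../O..]-1 (1,1)[XOX/.X./O..]-1 (1,2)[XOX/..X/O..]+1* (2,1)[XOX/.../OX.]+1 (2,2)[XOX/.../O.X]-1
p2 O@[XOX/..X/O..]: (1,0)[XOX/O.X/O..]-1* (1,1)[XOX/.OX/O..]-1 (2,1)[XOX/..X/OO.]-1 (2,2)[XOX/..X/O.O]-1
p3 X@[XOX/O.X/O..]: (1,1)[XOX/OXX/O..]+1* (2,1)[XOX/O.X/OX.]+1 (2,2)[XOX/O.X/O.X]+1
p4 O@[XOX/OXX/O..]: (2,1)[XOX/OXX/OO.]-1* (2,2)[XOX/OXX/O.O]-1
p5 X@[XOX/OXX/OO.]: (2,2)[XOX/OXX/OOX]+1*
p6 O@[XOX/OXX/OOX] terminal -1; root [XOX/.../O..] d5

X winning at [XOX/.../O..]: True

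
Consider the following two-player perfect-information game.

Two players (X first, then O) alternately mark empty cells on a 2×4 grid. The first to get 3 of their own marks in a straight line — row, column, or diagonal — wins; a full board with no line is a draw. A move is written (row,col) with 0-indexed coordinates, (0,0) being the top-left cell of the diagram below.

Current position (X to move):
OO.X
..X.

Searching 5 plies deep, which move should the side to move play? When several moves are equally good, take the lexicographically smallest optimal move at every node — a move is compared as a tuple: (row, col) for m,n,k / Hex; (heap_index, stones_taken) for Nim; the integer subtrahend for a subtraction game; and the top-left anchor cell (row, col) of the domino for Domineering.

X's best at [OO.X/..X.]: (0,2)

p1 X@[OO.X/..X.]: (0,2)[OOXX/..X.]+0* (1,0)[OO.X/X.X.]-1 (1,1)[OO.X/.XX.]-1 (1,3)[OO.X/..XX]-1
p2 O@[OOXX/..X.]: (1,0)[OOXX/O.X.]+0* (1,1)[OOXX/.OX.]+0 (1,3)[OOXX/..XO]+0
p3 X@[OOXX/O.X.]: (1,1)[OOXX/OXX.]+0* (1,3)[OOXX/O.XX]+0
p4 O@[OOXX/OXX.]: (1,3)[OOXX/OXXO]+0*
p5 X@[OOXX/OXXO] terminal +0; root [OO.X/..X.] d5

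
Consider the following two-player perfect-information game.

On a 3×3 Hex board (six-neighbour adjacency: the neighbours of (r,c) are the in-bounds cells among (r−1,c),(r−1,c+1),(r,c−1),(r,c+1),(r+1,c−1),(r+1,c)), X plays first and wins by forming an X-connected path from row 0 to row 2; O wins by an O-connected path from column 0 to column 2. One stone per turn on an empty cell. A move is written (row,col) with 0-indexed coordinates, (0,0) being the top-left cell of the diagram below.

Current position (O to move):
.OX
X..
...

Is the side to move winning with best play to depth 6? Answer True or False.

O winning at [.OX/X../...]: False

ply 1, O at .OX/X../... | (0,0)=-1→OOX/X../...*; (1,1)=-1→.OX/XO./...; (1,2)=-1→.OX/X.O/...; (2,0)=-1→.OX/X../O..; (2,1)=-1→.OX/X../.O.; (2,2)=-1→.OX/X../..O
ply 2, X at OOX/X../... | (1,1)=+1→OOX/XX./...*; (1,2)=+1→OOX/X.X/...; (2,0)=+1→OOX/X../X..; (2,1)=+1→OOX/X../.X.; (2,2)=+1→OOX/X../..X
ply 3, O at OOX/XX./... | (1,2)=-1→OOX/XXO/...*; (2,0)=-1→OOX/XX./O..; (2,1)=-1→OOX/XX./.O.; (2,2)=-1→OOX/XX./..O
ply 4, X at OOX/XXO/... | (2,0)=+1→OOX/XXO/X..*; (2,1)=+1→OOX/XXO/.X.; (2,2)=+1→OOX/XXO/..X
ply 5: OOX/XXO/X.. is terminal -1 (O); from .OX/X../... depth 6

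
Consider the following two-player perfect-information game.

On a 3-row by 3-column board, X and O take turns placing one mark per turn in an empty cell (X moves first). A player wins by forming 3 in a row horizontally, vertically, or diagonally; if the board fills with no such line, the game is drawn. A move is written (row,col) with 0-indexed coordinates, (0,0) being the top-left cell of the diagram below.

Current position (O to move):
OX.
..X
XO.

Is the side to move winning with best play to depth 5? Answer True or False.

O winning at [OX./..X/XO.]: False

[OX./..X/XO.] O move#1: (0,2):+0/OXO/..X/XO.*, (1,0):-1/OX./O.X/XO., (1,1):+0/OX./.OX/XO., (2,2):-1/OX./..X/XOO
[OXO/..X/XO.] X move#2: (1,0):+0/OXO/X.X/XO.*, (1,1):+0/OXO/.XX/XO., (2,2):+0/OXO/..X/XOX
[OXO/X.X/XO.] O move#3: (1,1):+0/OXO/XOX/XO.*, (2,2):-1/OXO/X.X/XOO
[OXO/XOX/XO.] X move#4: (2,2):+0/OXO/XOX/XOX*
[OXO/XOX/XOX] end (terminal +0, O#5); searched OX./..X/XO. to 5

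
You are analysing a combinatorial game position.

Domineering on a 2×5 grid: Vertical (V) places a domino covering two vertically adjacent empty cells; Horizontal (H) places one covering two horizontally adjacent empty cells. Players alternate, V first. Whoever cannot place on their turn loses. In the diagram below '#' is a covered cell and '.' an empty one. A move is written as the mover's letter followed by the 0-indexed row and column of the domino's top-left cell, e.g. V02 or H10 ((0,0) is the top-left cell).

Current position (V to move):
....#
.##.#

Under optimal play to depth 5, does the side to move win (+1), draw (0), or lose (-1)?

value(....#/.##.#, V) = -1

[....#/.##.#] V move#1: V00:-1/#...#/###.#*, V03:-1/...##/.####
[#...#/###.#] H move#2: H01:-1/###.#/###.#, H02:+1/#.###/###.#*
[#.###/###.#] end (terminal -1, V#3); searched ....#/.##.# to 5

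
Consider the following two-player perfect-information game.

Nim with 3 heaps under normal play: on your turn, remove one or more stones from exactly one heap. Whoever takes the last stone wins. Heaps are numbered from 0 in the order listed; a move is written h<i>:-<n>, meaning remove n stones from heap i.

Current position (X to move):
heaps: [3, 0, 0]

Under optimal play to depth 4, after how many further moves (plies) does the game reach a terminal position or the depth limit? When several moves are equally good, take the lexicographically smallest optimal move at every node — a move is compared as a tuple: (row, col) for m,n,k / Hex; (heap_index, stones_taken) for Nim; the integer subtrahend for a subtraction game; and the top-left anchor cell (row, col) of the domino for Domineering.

PV length from [(3,0,0)]: 1 ply

p1 X@[(3,0,0)]: h0:-1[(2,0,0)]-1 h0:-2[(1,0,0)]-1 h0:-3[(0,0,0)]+1*
p2 O@[(0,0,0)] terminal -1; root [(3,0,0)] d4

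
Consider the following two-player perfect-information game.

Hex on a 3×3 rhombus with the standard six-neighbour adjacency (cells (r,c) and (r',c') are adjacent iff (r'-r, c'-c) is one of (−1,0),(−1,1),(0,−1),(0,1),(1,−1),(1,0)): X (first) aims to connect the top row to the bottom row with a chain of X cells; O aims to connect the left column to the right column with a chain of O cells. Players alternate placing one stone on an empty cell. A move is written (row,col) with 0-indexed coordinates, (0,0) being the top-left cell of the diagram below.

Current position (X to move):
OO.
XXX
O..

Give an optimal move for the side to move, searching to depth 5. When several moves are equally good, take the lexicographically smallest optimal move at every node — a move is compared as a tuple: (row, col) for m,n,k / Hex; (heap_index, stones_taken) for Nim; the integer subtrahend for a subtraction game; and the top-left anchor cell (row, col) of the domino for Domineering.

X's best at [OO./XXX/O..]: (0,2)

p1 X@[OO./XXX/O..]: (0,2)[OOX/XXX/O..]+1* (2,1)[OO./XXX/OX.]-1 (2,2)[OO./XXX/O.X]-1
p2 O@[OOX/XXX/O..]: (2,1)[OOX/XXX/OO.]-1* (2,2)[OOX/XXX/O.O]-1
p3 X@[OOX/XXX/OO.]: (2,2)[OOX/XXX/OOX]+1*
p4 O@[OOX/XXX/OOX] terminal -1; root [OO./XXX/O..] d5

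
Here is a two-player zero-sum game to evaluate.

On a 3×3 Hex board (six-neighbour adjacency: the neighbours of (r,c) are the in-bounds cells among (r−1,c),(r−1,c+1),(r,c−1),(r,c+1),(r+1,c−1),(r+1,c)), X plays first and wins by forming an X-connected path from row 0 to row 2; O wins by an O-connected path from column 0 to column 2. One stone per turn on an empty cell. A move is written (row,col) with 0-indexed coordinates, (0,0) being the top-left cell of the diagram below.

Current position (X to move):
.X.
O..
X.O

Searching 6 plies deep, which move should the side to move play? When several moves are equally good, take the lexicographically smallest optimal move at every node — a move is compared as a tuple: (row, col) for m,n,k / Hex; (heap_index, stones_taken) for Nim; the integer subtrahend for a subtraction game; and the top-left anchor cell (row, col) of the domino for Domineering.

X's best at [.X./O../X.O]: (1,1)

p1 X@[.X./O../X.O]: (0,0)[XX./O../X.O]-1 (0,2)[.XX/O../X.O]-1 (1,1)[.X./OX./X.O]+1* (1,2)[.X./O.X/X.O]-1 (2,1)[.X./O../XXO]-1
p2 O@[.X./OX./X.O] terminal -1; root [.X./O../X.O] d6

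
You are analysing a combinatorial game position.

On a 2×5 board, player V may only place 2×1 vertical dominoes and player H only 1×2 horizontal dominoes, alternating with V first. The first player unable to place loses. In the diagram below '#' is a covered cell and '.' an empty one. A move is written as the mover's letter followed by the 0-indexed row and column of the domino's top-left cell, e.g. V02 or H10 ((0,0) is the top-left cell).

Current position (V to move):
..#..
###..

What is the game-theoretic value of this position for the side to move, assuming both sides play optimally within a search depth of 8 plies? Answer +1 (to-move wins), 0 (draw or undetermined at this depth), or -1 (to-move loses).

value(..#../###.., V) = +1

p1 V@[..#../###..]: V03[..##./####.]+1* V04[..#.#/###.#]+1
p2 H@[..##./####.]: H00[####./####.]-1*
p3 V@[####./####.]: V04[#####/#####]+1*
p4 H@[#####/#####] terminal -1; root [..#../###..] d8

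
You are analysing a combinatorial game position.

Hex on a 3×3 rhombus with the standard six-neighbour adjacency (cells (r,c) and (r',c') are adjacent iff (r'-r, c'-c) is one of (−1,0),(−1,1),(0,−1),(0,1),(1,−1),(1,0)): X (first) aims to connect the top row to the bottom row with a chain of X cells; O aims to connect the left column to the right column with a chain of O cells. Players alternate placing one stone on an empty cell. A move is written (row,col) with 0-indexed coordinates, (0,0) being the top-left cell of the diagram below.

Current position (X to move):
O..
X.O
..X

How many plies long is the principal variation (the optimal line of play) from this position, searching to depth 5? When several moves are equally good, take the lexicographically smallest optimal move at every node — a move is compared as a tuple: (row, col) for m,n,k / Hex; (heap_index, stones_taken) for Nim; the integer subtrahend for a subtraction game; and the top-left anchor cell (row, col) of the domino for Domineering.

[O../X.O/..X] X move#1: (0,1):-1/OX./X.O/..X, (0,2):-1/O.X/X.O/..X, (1,1):+1/O../XXO/..X*, (2,0):-1/O../X.O/X.X, (2,1):-1/O../X.O/.XX
[O../XXO/..X] O move#2: (0,1):-1/OO./XXO/..X*, (0,2):-1/O.O/XXO/..X, (2,0):-1/O../XXO/O.X, (2,1):-1/O../XXO/.OX
[OO./XXO/..X] X move#3: (0,2):+1/OOX/XXO/..X*, (2,0):-1/OO./XXO/X.X, (2,1):-1/OO./XXO/.XX
[OOX/XXO/..X] O move#4: (2,0):-1/OOX/XXO/O.X*, (2,1):-1/OOX/XXO/.OX
[OOX/XXO/O.X] X move#5: (2,1):+1/OOX/XXO/OXX*
[OOX/XXO/OXX] end (terminal -1, O#6); searched O../X.O/..X to 5

PV length from [O../X.O/..X]: 5 plies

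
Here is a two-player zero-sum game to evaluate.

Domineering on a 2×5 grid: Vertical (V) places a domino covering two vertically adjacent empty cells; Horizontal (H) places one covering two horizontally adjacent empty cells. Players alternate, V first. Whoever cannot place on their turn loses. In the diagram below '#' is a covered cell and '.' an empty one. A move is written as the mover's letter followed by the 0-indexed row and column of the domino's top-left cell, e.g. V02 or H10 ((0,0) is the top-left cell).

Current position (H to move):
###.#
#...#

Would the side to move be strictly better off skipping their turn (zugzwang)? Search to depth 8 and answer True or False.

ply 1, H at ###.#/#...# | H11=-1→###.#/###.#; H12=+1→###.#/#.###*
ply 2: ###.#/#.### is terminal -1 (V); from ###.#/#...# depth 8
pass branch (V moves first from the same position):
  | ply 1, V at ###.#/#...# | V03=-1→#####/#..##*
  | ply 2, H at #####/#..## | H11=+1→#####/#####*
  | ply 3: #####/##### is terminal -1 (V); from ###.#/#...# depth 8
H moving scores +1; H passing scores +1

zugzwang(###.#/#...#, H) = False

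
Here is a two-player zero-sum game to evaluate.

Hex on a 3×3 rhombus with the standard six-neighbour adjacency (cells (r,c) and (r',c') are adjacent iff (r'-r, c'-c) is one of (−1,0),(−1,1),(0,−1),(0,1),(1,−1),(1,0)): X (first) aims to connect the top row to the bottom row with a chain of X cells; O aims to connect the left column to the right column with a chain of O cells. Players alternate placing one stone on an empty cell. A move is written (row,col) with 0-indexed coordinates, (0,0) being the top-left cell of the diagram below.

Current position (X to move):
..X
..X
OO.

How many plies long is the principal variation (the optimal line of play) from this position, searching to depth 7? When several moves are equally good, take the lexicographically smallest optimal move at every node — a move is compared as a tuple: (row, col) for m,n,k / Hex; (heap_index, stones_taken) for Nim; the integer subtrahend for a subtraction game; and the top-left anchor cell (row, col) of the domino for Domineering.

[..X/..X/OO.] X move#1: (0,0):-1/X.X/..X/OO., (0,1):-1/.XX/..X/OO., (1,0):-1/..X/X.X/OO., (1,1):-1/..X/.XX/OO., (2,2):+1/..X/..X/OOX*
[..X/..X/OOX] end (terminal -1, O#2); searched ..X/..X/OO. to 7

PV length from [..X/..X/OO.]: 1 ply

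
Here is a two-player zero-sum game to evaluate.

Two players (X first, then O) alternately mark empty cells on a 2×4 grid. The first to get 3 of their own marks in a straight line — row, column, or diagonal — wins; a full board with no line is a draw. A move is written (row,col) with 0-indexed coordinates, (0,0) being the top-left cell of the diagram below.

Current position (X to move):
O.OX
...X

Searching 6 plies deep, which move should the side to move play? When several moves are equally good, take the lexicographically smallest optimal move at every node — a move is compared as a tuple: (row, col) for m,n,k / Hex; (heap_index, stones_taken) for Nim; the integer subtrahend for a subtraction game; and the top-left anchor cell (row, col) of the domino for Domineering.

ply 1, X at O.OX/...X | (0,1)=+0→OXOX/...X*; (1,0)=-1→O.OX/X..X; (1,1)=-1→O.OX/.X.X; (1,2)=-1→O.OX/..XX
ply 2, O at OXOX/...X | (1,0)=+0→OXOX/O..X*; (1,1)=+0→OXOX/.O.X; (1,2)=+0→OXOX/..OX
ply 3, X at OXOX/O..X | (1,1)=+0→OXOX/OX.X*; (1,2)=+0→OXOX/O.XX
ply 4, O at OXOX/OX.X | (1,2)=+0→OXOX/OXOX*
ply 5: OXOX/OXOX is terminal +0 (X); from O.OX/...X depth 6

X's best at [O.OX/...X]: (0,1)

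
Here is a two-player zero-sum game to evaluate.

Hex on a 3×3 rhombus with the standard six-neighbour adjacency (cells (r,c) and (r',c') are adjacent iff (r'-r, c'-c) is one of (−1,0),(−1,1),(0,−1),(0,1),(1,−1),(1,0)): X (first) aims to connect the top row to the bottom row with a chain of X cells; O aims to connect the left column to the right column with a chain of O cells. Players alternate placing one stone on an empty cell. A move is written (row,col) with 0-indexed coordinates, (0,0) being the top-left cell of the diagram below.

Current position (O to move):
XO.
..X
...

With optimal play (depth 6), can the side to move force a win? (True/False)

O winning at [XO./..X/...]: False

[XO./..X/...] O move#1: (0,2):-1/XOO/..X/...*, (1,0):-1/XO./O.X/..., (1,1):-1/XO./.OX/..., (2,0):-1/XO./..X/O.., (2,1):-1/XO./..X/.O., (2,2):-1/XO./..X/..O
[XOO/..X/...] X move#2: (1,0):+1/XOO/X.X/...*, (1,1):-1/XOO/.XX/..., (2,0):-1/XOO/..X/X.., (2,1):-1/XOO/..X/.X., (2,2):-1/XOO/..X/..X
[XOO/X.X/...] O move#3: (1,1):-1/XOO/XOX/...*, (2,0):-1/XOO/X.X/O.., (2,1):-1/XOO/X.X/.O., (2,2):-1/XOO/X.X/..O
[XOO/XOX/...] X move#4: (2,0):+1/XOO/XOX/X..*, (2,1):-1/XOO/XOX/.X., (2,2):-1/XOO/XOX/..X
[XOO/XOX/X..] end (terminal -1, O#5); searched XO./..X/... to 6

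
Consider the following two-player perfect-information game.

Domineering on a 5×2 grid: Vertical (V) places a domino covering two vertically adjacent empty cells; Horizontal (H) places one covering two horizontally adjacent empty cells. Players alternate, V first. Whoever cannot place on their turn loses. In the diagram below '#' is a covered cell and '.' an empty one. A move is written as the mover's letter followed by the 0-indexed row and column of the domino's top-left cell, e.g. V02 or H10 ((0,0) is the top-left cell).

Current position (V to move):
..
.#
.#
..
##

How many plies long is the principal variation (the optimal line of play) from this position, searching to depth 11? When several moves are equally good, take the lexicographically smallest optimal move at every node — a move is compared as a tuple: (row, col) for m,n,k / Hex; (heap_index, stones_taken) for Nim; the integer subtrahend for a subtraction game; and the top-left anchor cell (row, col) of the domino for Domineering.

PV length from [../.#/.#/../##]: 2 plies

[../.#/.#/../##] V move#1: V00:-1/#./##/.#/../##*, V10:-1/../##/##/../##, V20:-1/../.#/##/#./##
[#./##/.#/../##] H move#2: H30:+1/#./##/.#/##/##*
[#./##/.#/##/##] end (terminal -1, V#3); searched ../.#/.#/../## to 11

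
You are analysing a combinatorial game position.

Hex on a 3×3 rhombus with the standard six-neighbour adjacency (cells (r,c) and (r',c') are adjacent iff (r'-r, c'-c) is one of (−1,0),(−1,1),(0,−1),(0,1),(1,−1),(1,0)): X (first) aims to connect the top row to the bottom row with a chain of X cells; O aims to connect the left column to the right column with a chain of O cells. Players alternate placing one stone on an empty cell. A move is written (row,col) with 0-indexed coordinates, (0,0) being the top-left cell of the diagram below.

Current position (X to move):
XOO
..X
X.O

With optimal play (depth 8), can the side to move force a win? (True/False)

p1 X@[XOO/..X/X.O]: (1,0)[XOO/X.X/X.O]+1* (1,1)[XOO/.XX/X.O]-1 (2,1)[XOO/..X/XXO]-1
p2 O@[XOO/X.X/X.O] terminal -1; root [XOO/..X/X.O] d8

X winning at [XOO/..X/X.O]: True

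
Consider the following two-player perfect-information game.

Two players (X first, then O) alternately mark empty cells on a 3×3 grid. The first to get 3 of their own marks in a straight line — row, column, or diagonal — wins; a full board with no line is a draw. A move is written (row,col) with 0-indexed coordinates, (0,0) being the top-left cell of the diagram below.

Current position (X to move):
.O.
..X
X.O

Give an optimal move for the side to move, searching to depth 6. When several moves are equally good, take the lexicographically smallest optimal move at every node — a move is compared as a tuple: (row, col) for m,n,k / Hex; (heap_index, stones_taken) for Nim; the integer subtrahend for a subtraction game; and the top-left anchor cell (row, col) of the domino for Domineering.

[.O./..X/X.O] X move#1: (0,0):+0/XO./..X/X.O, (0,2):-1/.OX/..X/X.O, (1,0):+1/.O./X.X/X.O*, (1,1):+1/.O./.XX/X.O, (2,1):-1/.O./..X/XXO
[.O./X.X/X.O] O move#2: (0,0):-1/OO./X.X/X.O*, (0,2):-1/.OO/X.X/X.O, (1,1):-1/.O./XOX/X.O, (2,1):-1/.O./X.X/XOO
[OO./X.X/X.O] X move#3: (0,2):-1/OOX/X.X/X.O, (1,1):+1/OO./XXX/X.O*, (2,1):-1/OO./X.X/XXO
[OO./XXX/X.O] end (terminal -1, O#4); searched .O./..X/X.O to 6

X's best at [.O./..X/X.O]: (1,0)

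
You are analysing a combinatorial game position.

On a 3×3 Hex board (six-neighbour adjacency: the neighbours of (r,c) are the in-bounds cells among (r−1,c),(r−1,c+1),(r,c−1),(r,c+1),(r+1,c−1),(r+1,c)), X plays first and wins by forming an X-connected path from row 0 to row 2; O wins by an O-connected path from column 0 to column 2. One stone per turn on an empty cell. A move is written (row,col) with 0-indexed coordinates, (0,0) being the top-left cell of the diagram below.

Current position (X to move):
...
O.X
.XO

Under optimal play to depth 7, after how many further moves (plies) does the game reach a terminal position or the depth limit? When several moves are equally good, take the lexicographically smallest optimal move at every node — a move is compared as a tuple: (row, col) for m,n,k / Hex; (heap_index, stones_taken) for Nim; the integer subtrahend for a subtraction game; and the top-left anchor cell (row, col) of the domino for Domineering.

PV length from [.../O.X/.XO]: 3 plies

ply 1, X at .../O.X/.XO | (0,0)=-1→X../O.X/.XO; (0,1)=+1→.X./O.X/.XO*; (0,2)=+1→..X/O.X/.XO; (1,1)=+1→.../OXX/.XO; (2,0)=-1→.../O.X/XXO
ply 2, O at .X./O.X/.XO | (0,0)=-1→OX./O.X/.XO*; (0,2)=-1→.XO/O.X/.XO; (1,1)=-1→.X./OOX/.XO; (2,0)=-1→.X./O.X/OXO
ply 3, X at OX./O.X/.XO | (0,2)=+1→OXX/O.X/.XO*; (1,1)=+1→OX./OXX/.XO; (2,0)=+1→OX./O.X/XXO
ply 4: OXX/O.X/.XO is terminal -1 (O); from .../O.X/.XO depth 7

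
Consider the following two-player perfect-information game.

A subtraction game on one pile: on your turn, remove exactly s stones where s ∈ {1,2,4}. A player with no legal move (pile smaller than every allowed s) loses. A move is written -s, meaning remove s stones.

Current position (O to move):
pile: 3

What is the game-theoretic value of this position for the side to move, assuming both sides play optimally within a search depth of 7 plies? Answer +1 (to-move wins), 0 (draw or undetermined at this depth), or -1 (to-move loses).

[3] O move#1: -1:-1/2*, -2:-1/1
[2] X move#2: -1:-1/1, -2:+1/0*
[0] end (terminal -1, O#3); searched 3 to 7

value(3, O) = -1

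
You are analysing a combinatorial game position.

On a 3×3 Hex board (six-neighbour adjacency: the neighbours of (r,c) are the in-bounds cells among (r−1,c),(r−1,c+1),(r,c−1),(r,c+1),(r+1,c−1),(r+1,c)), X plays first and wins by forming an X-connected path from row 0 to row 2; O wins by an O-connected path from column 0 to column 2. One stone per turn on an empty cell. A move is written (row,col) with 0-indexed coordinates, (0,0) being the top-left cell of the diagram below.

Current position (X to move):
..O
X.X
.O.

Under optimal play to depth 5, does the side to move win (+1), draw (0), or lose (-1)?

value(..O/X.X/.O., X) = +1

[..O/X.X/.O.] X move#1: (0,0):-1/X.O/X.X/.O., (0,1):-1/.XO/X.X/.O., (1,1):+1/..O/XXX/.O.*, (2,0):+1/..O/X.X/XO., (2,2):+1/..O/X.X/.OX
[..O/XXX/.O.] O move#2: (0,0):-1/O.O/XXX/.O.*, (0,1):-1/.OO/XXX/.O., (2,0):-1/..O/XXX/OO., (2,2):-1/..O/XXX/.OO
[O.O/XXX/.O.] X move#3: (0,1):+1/OXO/XXX/.O.*, (2,0):-1/O.O/XXX/XO., (2,2):-1/O.O/XXX/.OX
[OXO/XXX/.O.] O move#4: (2,0):-1/OXO/XXX/OO.*, (2,2):-1/OXO/XXX/.OO
[OXO/XXX/OO.] X move#5: (2,2):+1/OXO/XXX/OOX*
[OXO/XXX/OOX] end (terminal -1, O#6); searched ..O/X.X/.O. to 5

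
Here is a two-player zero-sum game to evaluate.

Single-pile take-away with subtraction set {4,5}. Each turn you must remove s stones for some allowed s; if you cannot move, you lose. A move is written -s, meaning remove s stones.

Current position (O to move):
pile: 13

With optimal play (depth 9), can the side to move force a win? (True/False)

O winning at [13]: True

[13] O move#1: -4:+1/9*, -5:-1/8
[9] X move#2: -4:-1/5*, -5:-1/4
[5] O move#3: -4:+1/1*, -5:+1/0
[1] end (terminal -1, X#4); searched 13 to 9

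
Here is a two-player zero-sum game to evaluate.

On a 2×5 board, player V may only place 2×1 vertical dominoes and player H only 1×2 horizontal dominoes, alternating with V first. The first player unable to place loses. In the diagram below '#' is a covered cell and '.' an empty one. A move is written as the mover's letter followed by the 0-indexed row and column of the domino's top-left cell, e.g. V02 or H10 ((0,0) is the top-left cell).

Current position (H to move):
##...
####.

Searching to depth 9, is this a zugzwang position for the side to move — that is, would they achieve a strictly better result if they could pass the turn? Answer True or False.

p1 H@[##.../####.]: H02[####./####.]-1 H03[##.##/####.]+1*
p2 V@[##.##/####.] terminal -1; root [##.../####.] d9
if H skipped the turn, V would face:
~ p1 V@[##.../####.]: V04[##..#/#####]-1*
~ p2 H@[##..#/#####]: H02[#####/#####]+1*
~ p3 V@[#####/#####] terminal -1; root [##.../####.] d9
compare (H): move=+1 vs pass=+1

zugzwang(##.../####., H) = False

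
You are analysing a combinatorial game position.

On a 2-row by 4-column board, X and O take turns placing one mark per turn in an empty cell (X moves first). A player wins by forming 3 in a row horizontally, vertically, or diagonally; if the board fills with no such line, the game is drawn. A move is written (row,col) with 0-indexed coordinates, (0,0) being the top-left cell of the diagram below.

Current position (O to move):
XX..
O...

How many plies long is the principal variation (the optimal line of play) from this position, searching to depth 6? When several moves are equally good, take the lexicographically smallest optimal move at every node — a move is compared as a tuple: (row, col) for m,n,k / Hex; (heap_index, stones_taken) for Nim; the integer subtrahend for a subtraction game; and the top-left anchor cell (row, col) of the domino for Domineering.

ply 1, O at XX../O... | (0,2)=+0→XXO./O...*; (0,3)=-1→XX.O/O...; (1,1)=-1→XX../OO..; (1,2)=-1→XX../O.O.; (1,3)=-1→XX../O..O
ply 2, X at XXO./O... | (0,3)=+0→XXOX/O...*; (1,1)=+0→XXO./OX..; (1,2)=+0→XXO./O.X.; (1,3)=+0→XXO./O..X
ply 3, O at XXOX/O... | (1,1)=+0→XXOX/OO..*; (1,2)=+0→XXOX/O.O.; (1,3)=+0→XXOX/O..O
ply 4, X at XXOX/OO.. | (1,2)=+0→XXOX/OOX.*; (1,3)=-1→XXOX/OO.X
ply 5, O at XXOX/OOX. | (1,3)=+0→XXOX/OOXO*
ply 6: XXOX/OOXO is terminal +0 (X); from XX../O... depth 6

PV length from [XX../O...]: 5 plies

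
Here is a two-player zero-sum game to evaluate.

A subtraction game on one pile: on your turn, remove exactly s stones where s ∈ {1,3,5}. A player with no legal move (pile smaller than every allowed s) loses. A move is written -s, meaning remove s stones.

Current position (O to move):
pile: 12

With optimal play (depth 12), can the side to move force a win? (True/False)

O winning at [12]: False

[12] O move#1: -1:-1/11*, -3:-1/9, -5:-1/7
[11] X move#2: -1:+1/10*, -3:+1/8, -5:+1/6
[10] O move#3: -1:-1/9*, -3:-1/7, -5:-1/5
[9] X move#4: -1:+1/8*, -3:+1/6, -5:+1/4
[8] O move#5: -1:-1/7*, -3:-1/5, -5:-1/3
[7] X move#6: -1:+1/6*, -3:+1/4, -5:+1/2
[6] O move#7: -1:-1/5*, -3:-1/3, -5:-1/1
[5] X move#8: -1:+1/4*, -3:+1/2, -5:+1/0
[4] O move#9: -1:-1/3*, -3:-1/1
[3] X move#10: -1:+1/2*, -3:+1/0
[2] O move#11: -1:-1/1*
[1] X move#12: -1:+1/0*
[0] end (terminal -1, O#13); searched 12 to 12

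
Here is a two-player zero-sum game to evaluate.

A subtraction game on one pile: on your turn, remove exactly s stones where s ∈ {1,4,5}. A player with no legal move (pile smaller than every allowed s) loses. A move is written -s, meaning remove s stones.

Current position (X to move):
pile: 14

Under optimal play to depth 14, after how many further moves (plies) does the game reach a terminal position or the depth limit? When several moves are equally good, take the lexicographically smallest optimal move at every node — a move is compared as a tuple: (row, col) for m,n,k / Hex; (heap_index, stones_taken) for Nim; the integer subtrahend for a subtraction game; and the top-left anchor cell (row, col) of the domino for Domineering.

ply 1, X at 14 | -1=-1→13; -4=+1→10*; -5=-1→9
ply 2, O at 10 | -1=-1→9*; -4=-1→6; -5=-1→5
ply 3, X at 9 | -1=+1→8*; -4=-1→5; -5=-1→4
ply 4, O at 8 | -1=-1→7*; -4=-1→4; -5=-1→3
ply 5, X at 7 | -1=-1→6; -4=-1→3; -5=+1→2*
ply 6, O at 2 | -1=-1→1*
ply 7, X at 1 | -1=+1→0*
ply 8: 0 is terminal -1 (O); from 14 depth 14

PV length from [14]: 7 plies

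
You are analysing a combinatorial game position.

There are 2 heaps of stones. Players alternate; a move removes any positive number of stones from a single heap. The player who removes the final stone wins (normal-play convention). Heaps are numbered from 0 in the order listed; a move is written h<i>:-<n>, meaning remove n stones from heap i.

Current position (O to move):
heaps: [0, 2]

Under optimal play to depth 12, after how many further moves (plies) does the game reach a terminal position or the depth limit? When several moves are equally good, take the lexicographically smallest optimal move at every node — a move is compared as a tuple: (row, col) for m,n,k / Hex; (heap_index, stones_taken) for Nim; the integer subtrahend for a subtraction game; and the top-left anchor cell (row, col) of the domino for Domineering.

PV length from [(0,2)]: 1 ply

[(0,2)] O move#1: h1:-1:-1/(0,1), h1:-2:+1/(0,0)*
[(0,0)] end (terminal -1, X#2); searched (0,2) to 12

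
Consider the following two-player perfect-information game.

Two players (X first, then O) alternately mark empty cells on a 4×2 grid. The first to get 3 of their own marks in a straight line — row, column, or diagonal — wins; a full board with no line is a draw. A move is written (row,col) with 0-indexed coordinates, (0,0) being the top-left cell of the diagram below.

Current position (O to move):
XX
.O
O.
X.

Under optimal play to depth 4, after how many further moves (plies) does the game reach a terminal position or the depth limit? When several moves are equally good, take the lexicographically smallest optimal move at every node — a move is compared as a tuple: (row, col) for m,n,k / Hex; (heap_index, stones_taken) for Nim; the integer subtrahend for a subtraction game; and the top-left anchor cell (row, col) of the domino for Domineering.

PV length from [XX/.O/O./X.]: 3 plies

ply 1, O at XX/.O/O./X. | (1,0)=+0→XX/OO/O./X.*; (2,1)=+0→XX/.O/OO/X.; (3,1)=+0→XX/.O/O./XO
ply 2, X at XX/OO/O./X. | (2,1)=+0→XX/OO/OX/X.*; (3,1)=+0→XX/OO/O./XX
ply 3, O at XX/OO/OX/X. | (3,1)=+0→XX/OO/OX/XO*
ply 4: XX/OO/OX/XO is terminal +0 (X); from XX/.O/O./X. depth 4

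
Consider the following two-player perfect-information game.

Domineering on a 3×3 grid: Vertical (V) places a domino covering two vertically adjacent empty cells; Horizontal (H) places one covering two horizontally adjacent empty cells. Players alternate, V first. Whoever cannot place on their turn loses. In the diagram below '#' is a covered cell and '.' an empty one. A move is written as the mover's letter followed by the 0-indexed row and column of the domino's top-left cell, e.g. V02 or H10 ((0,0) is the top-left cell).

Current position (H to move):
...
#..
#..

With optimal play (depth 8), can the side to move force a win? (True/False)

H winning at [.../#../#..]: True

[.../#../#..] H move#1: H00:-1/##./#../#.., H01:-1/.##/#../#.., H11:+1/.../###/#..*, H21:-1/.../#../###
[.../###/#..] end (terminal -1, V#2); searched .../#../#.. to 8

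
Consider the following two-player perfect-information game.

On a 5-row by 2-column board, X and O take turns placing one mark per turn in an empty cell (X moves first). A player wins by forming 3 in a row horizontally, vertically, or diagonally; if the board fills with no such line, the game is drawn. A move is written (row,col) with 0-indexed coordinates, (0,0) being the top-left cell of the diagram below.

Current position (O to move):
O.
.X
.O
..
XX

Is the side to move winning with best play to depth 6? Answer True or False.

O winning at [O./.X/.O/../XX]: False

ply 1, O at O./.X/.O/../XX | (0,1)=+0→OO/.X/.O/../XX*; (1,0)=+0→O./OX/.O/../XX; (2,0)=+0→O./.X/OO/../XX; (3,0)=+0→O./.X/.O/O./XX; (3,1)=+0→O./.X/.O/.O/XX
ply 2, X at OO/.X/.O/../XX | (1,0)=+0→OO/XX/.O/../XX*; (2,0)=+0→OO/.X/XO/../XX; (3,0)=+0→OO/.X/.O/X./XX; (3,1)=+0→OO/.X/.O/.X/XX
ply 3, O at OO/XX/.O/../XX | (2,0)=+0→OO/XX/OO/../XX*; (3,0)=+0→OO/XX/.O/O./XX; (3,1)=+0→OO/XX/.O/.O/XX
ply 4, X at OO/XX/OO/../XX | (3,0)=+0→OO/XX/OO/X./XX*; (3,1)=+0→OO/XX/OO/.X/XX
ply 5, O at OO/XX/OO/X./XX | (3,1)=+0→OO/XX/OO/XO/XX*
ply 6: OO/XX/OO/XO/XX is terminal +0 (X); from O./.X/.O/../XX depth 6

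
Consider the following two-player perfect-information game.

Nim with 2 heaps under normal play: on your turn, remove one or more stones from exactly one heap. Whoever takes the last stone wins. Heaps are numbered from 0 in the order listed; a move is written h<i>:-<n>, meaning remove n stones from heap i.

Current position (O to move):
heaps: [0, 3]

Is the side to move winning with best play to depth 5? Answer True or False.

ply 1, O at (0,3) | h1:-1=-1→(0,2); h1:-2=-1→(0,1); h1:-3=+1→(0,0)*
ply 2: (0,0) is terminal -1 (X); from (0,3) depth 5

O winning at [(0,3)]: True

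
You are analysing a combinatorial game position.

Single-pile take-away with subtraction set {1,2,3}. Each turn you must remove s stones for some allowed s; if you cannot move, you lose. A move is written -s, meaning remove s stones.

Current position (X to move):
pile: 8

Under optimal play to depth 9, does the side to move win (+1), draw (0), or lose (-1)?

[8] X move#1: -1:-1/7*, -2:-1/6, -3:-1/5
[7] O move#2: -1:-1/6, -2:-1/5, -3:+1/4*
[4] X move#3: -1:-1/3*, -2:-1/2, -3:-1/1
[3] O move#4: -1:-1/2, -2:-1/1, -3:+1/0*
[0] end (terminal -1, X#5); searched 8 to 9

value(8, X) = -1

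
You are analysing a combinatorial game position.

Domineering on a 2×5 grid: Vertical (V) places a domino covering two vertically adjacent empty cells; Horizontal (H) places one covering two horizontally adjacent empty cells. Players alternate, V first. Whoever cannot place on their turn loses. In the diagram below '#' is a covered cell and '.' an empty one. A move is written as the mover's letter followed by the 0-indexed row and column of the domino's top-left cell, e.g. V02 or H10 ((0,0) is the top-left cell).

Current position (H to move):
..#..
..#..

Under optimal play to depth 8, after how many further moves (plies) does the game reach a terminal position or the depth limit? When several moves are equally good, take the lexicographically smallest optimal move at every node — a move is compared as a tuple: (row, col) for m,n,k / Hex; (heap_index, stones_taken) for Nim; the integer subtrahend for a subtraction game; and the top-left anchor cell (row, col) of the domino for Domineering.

PV length from [..#../..#..]: 4 plies

ply 1, H at ..#../..#.. | H00=-1→###../..#..*; H03=-1→..###/..#..; H10=-1→..#../###..; H13=-1→..#../..###
ply 2, V at ###../..#.. | V03=+1→####./..##.*; V04=+1→###.#/..#.#
ply 3, H at ####./..##. | H10=-1→####./####.*
ply 4, V at ####./####. | V04=+1→#####/#####*
ply 5: #####/##### is terminal -1 (H); from ..#../..#.. depth 8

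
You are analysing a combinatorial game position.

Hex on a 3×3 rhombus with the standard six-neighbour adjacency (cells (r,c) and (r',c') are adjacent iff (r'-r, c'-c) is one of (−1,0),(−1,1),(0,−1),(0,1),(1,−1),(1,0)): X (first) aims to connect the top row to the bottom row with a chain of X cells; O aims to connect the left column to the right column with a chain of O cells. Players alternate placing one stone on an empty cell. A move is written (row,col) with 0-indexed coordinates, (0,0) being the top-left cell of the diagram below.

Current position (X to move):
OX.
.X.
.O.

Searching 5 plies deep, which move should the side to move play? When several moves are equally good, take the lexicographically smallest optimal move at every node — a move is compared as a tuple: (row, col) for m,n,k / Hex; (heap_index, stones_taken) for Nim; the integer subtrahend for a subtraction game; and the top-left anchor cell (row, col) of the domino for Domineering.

X's best at [OX./.X./.O.]: (1,2)

[OX./.X./.O.] X move#1: (0,2):-1/OXX/.X./.O., (1,0):-1/OX./XX./.O., (1,2):+1/OX./.XX/.O.*, (2,0):+1/OX./.X./XO., (2,2):+1/OX./.X./.OX
[OX./.XX/.O.] O move#2: (0,2):-1/OXO/.XX/.O.*, (1,0):-1/OX./OXX/.O., (2,0):-1/OX./.XX/OO., (2,2):-1/OX./.XX/.OO
[OXO/.XX/.O.] X move#3: (1,0):+1/OXO/XXX/.O.*, (2,0):+1/OXO/.XX/XO., (2,2):+1/OXO/.XX/.OX
[OXO/XXX/.O.] O move#4: (2,0):-1/OXO/XXX/OO.*, (2,2):-1/OXO/XXX/.OO
[OXO/XXX/OO.] X move#5: (2,2):+1/OXO/XXX/OOX*
[OXO/XXX/OOX] end (terminal -1, O#6); searched OX./.X./.O. to 5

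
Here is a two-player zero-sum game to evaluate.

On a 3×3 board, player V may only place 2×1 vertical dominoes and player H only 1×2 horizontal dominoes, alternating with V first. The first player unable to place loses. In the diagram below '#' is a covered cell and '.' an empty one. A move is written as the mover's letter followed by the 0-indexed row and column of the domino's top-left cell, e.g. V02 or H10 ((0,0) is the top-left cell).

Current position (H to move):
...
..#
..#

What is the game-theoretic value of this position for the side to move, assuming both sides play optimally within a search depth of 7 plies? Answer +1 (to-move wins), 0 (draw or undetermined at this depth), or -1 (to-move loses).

value(.../..#/..#, H) = +1

p1 H@[.../..#/..#]: H00[##./..#/..#]-1 H01[.##/..#/..#]-1 H10[.../###/..#]+1* H20[.../..#/###]-1
p2 V@[.../###/..#] terminal -1; root [.../..#/..#] d7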